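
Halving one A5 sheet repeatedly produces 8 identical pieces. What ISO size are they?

A8

8 = 2^3, so 3 halving steps.
A5 → A6 → … → A8 after 3 steps.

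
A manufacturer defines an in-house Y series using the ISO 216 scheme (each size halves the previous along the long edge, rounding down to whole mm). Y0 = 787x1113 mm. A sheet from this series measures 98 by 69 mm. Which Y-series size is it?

Y0: 787 × 1113 mm
Y1: 556 × 787 mm
Y2: 393 × 556 mm
Y3: 278 × 393 mm
Y4: 196 × 278 mm
Y5: 139 × 196 mm
Y6: 98 × 139 mm
Y7: 69 × 98 mm
Y8: 49 × 69 mm
→ matches Y7.

Y7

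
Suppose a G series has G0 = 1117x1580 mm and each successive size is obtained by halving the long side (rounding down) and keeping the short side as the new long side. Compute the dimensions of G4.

G1: ⌊1580/2⌋ × 1117 = 790 × 1117 mm
G2: ⌊1117/2⌋ × 790 = 558 × 790 mm
G3: ⌊790/2⌋ × 558 = 395 × 558 mm
G4: ⌊558/2⌋ × 395 = 279 × 395 mm

279 × 395 mm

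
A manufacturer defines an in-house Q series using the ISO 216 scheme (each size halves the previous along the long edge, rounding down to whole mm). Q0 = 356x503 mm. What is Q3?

Q1: ⌊503/2⌋ × 356 = 251 × 356 mm
Q2: ⌊356/2⌋ × 251 = 178 × 251 mm
Q3: ⌊251/2⌋ × 178 = 125 × 178 mm

125 × 178 mm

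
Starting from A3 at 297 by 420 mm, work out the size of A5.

148 × 210 mm

A4: ⌊420/2⌋ × 297 = 210 × 297 mm
A5: ⌊297/2⌋ × 210 = 148 × 210 mm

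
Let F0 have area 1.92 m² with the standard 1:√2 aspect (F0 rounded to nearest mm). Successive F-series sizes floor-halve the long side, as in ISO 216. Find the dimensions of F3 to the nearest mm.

412 × 582 mm

Let F0's short side be w mm. w · w√2 = 1.92 m² = 1,920,000 mm², so w ≈ 1165.2 mm and w√2 ≈ 1647.8 mm → F0 = 1165 × 1648 mm.
F1: ⌊1648/2⌋ × 1165 = 824 × 1165 mm
F2: ⌊1165/2⌋ × 824 = 582 × 824 mm
F3: ⌊824/2⌋ × 582 = 412 × 582 mm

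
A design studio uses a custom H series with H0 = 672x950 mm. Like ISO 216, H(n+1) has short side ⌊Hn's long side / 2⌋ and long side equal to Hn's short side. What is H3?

H1: ⌊950/2⌋ × 672 = 475 × 672 mm
H2: ⌊672/2⌋ × 475 = 336 × 475 mm
H3: ⌊475/2⌋ × 336 = 237 × 336 mm

237 × 336 mm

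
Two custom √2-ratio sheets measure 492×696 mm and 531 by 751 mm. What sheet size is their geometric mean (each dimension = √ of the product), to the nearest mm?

511 × 723 mm

Short side: √(492 · 531) = √261252 ≈ 511.1 → 511 mm
Long side: √(696 · 751) = √522696 ≈ 723.0 → 723 mm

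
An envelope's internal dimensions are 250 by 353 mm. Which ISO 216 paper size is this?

B4 (250 × 353 mm)

Aspect ratio 353/250 ≈ 1.412 — close to the ISO √2 ≈ 1.414.
In the B-series (B0 = 1000 × 1414 mm): B4 = 250 × 353 mm.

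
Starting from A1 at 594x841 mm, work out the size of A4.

210 × 297 mm

A2: ⌊841/2⌋ × 594 = 420 × 594 mm
A3: ⌊594/2⌋ × 420 = 297 × 420 mm
A4: ⌊420/2⌋ × 297 = 210 × 297 mm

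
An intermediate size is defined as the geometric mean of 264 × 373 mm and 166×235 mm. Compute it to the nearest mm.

Short side: √(264 · 166) = √43824 ≈ 209.3 → 209 mm
Long side: √(373 · 235) = √87655 ≈ 296.1 → 296 mm

209 × 296 mm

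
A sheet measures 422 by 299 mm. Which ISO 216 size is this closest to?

Aspect ratio 422/299 ≈ 1.411 — close to the ISO √2 ≈ 1.414.
In the A-series (A0 area = 1 m²): A3 = 297 × 420 mm.
Off by 4 mm total — nearest standard size.

A3 (297 × 420 mm)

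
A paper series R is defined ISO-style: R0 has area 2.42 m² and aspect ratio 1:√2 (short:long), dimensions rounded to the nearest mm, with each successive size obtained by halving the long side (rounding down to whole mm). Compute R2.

Let R0's short side be w mm. w · w√2 = 2.42 m² = 2,420,000 mm², so w ≈ 1308.1 mm and w√2 ≈ 1850.0 mm → R0 = 1308 × 1850 mm.
R1: ⌊1850/2⌋ × 1308 = 925 × 1308 mm
R2: ⌊1308/2⌋ × 925 = 654 × 925 mm

654 × 925 mm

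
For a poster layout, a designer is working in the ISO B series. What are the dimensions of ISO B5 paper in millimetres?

176 × 250 mm

B0 = 1000 × 1414 mm (B0 has a 1000 mm short side, aspect 1:√2).
B1: ⌊1414/2⌋ × 1000 = 707 × 1000 mm
B2: ⌊1000/2⌋ × 707 = 500 × 707 mm
B3: ⌊707/2⌋ × 500 = 353 × 500 mm
B4: ⌊500/2⌋ × 353 = 250 × 353 mm
B5: ⌊353/2⌋ × 250 = 176 × 250 mm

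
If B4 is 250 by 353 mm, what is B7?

88 × 125 mm

B5: ⌊353/2⌋ × 250 = 176 × 250 mm
B6: ⌊250/2⌋ × 176 = 125 × 176 mm
B7: ⌊176/2⌋ × 125 = 88 × 125 mm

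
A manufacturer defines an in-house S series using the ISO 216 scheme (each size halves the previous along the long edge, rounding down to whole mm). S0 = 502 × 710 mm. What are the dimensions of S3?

S1: ⌊710/2⌋ × 502 = 355 × 502 mm
S2: ⌊502/2⌋ × 355 = 251 × 355 mm
S3: ⌊355/2⌋ × 251 = 177 × 251 mm

177 × 251 mm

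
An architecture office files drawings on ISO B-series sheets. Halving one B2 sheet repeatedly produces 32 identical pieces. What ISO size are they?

32 = 2^5, so 5 halving steps.
B2 → B3 → … → B7 after 5 steps.

B7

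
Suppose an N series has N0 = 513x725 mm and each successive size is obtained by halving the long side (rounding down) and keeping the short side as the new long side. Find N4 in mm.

128 × 181 mm

N1: ⌊725/2⌋ × 513 = 362 × 513 mm
N2: ⌊513/2⌋ × 362 = 256 × 362 mm
N3: ⌊362/2⌋ × 256 = 181 × 256 mm
N4: ⌊256/2⌋ × 181 = 128 × 181 mm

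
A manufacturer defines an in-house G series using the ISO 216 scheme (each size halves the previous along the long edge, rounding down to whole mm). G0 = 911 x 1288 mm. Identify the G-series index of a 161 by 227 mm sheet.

G0: 911 × 1288 mm
G1: 644 × 911 mm
G2: 455 × 644 mm
G3: 322 × 455 mm
G4: 227 × 322 mm
G5: 161 × 227 mm
G6: 113 × 161 mm
→ matches G5.

G5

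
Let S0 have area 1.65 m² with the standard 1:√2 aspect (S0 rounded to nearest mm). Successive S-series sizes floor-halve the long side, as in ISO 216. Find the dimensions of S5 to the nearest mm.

191 × 270 mm

Let S0's short side be w mm. w · w√2 = 1.65 m² = 1,650,000 mm², so w ≈ 1080.2 mm and w√2 ≈ 1527.6 mm → S0 = 1080 × 1528 mm.
S1: ⌊1528/2⌋ × 1080 = 764 × 1080 mm
S2: ⌊1080/2⌋ × 764 = 540 × 764 mm
S3: ⌊764/2⌋ × 540 = 382 × 540 mm
S4: ⌊540/2⌋ × 382 = 270 × 382 mm
S5: ⌊382/2⌋ × 270 = 191 × 270 mm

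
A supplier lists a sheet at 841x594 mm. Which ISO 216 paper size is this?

A1 (594 × 841 mm)

Aspect ratio 841/594 ≈ 1.416 — close to the ISO √2 ≈ 1.414.
In the A-series (A0 area = 1 m²): A1 = 594 × 841 mm.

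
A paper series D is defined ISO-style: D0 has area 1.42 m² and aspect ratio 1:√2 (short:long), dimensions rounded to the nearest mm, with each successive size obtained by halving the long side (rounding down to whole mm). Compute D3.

354 × 501 mm

Let D0's short side be w mm. w · w√2 = 1.42 m² = 1,420,000 mm², so w ≈ 1002.0 mm and w√2 ≈ 1417.1 mm → D0 = 1002 × 1417 mm.
D1: ⌊1417/2⌋ × 1002 = 708 × 1002 mm
D2: ⌊1002/2⌋ × 708 = 501 × 708 mm
D3: ⌊708/2⌋ × 501 = 354 × 501 mm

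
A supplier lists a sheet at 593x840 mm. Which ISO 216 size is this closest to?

Aspect ratio 840/593 ≈ 1.417 — close to the ISO √2 ≈ 1.414.
In the A-series (A0 area = 1 m²): A1 = 594 × 841 mm.
Off by 2 mm total — nearest standard size.

A1 (594 × 841 mm)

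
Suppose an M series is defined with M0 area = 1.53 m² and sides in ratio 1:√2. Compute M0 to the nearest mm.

Let the short side be w mm. Then w · w√2 = 1.53 m² = 1,530,000 mm².
w² = 1,530,000/√2, so w ≈ 1040.1 mm; long side = w√2 ≈ 1471.0 mm.

1040 × 1471 mm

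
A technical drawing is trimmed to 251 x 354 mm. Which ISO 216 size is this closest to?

Aspect ratio 354/251 ≈ 1.410 — close to the ISO √2 ≈ 1.414.
In the B-series (B0 = 1000 × 1414 mm): B4 = 250 × 353 mm.
Off by 2 mm total — nearest standard size.

B4 (250 × 353 mm)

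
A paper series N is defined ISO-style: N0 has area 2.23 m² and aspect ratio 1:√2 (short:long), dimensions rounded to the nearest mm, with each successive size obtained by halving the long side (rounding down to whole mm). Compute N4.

Let N0's short side be w mm. w · w√2 = 2.23 m² = 2,230,000 mm², so w ≈ 1255.7 mm and w√2 ≈ 1775.9 mm → N0 = 1256 × 1776 mm.
N1: ⌊1776/2⌋ × 1256 = 888 × 1256 mm
N2: ⌊1256/2⌋ × 888 = 628 × 888 mm
N3: ⌊888/2⌋ × 628 = 444 × 628 mm
N4: ⌊628/2⌋ × 444 = 314 × 444 mm

314 × 444 mm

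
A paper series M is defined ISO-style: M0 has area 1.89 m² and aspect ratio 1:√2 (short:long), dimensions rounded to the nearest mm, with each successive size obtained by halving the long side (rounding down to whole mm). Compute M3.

408 × 578 mm

Let M0's short side be w mm. w · w√2 = 1.89 m² = 1,890,000 mm², so w ≈ 1156.0 mm and w√2 ≈ 1634.9 mm → M0 = 1156 × 1635 mm.
M1: ⌊1635/2⌋ × 1156 = 817 × 1156 mm
M2: ⌊1156/2⌋ × 817 = 578 × 817 mm
M3: ⌊817/2⌋ × 578 = 408 × 578 mm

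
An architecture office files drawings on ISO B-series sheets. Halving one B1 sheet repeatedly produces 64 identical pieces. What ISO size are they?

B7

64 = 2^6, so 6 halving steps.
B1 → B2 → … → B7 after 6 steps.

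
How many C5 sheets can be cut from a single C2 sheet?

Each ISO step halves the sheet: 1 × C2 → 2 × C3 → 4 × C4 → 8 × C5
From C2 to C5 is 3 halving steps: 2^3 = 8.

8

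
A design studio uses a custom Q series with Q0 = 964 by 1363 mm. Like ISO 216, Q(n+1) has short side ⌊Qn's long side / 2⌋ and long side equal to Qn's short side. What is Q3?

Q1: ⌊1363/2⌋ × 964 = 681 × 964 mm
Q2: ⌊964/2⌋ × 681 = 482 × 681 mm
Q3: ⌊681/2⌋ × 482 = 340 × 482 mm

340 × 482 mm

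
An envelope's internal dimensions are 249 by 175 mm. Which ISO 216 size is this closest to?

Aspect ratio 249/175 ≈ 1.423 — close to the ISO √2 ≈ 1.414.
In the B-series (B0 = 1000 × 1414 mm): B5 = 176 × 250 mm.
Off by 2 mm total — nearest standard size.

B5 (176 × 250 mm)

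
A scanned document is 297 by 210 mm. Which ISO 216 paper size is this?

Aspect ratio 297/210 ≈ 1.414 — close to the ISO √2 ≈ 1.414.
In the A-series (A0 area = 1 m²): A4 = 210 × 297 mm.

A4 (210 × 297 mm)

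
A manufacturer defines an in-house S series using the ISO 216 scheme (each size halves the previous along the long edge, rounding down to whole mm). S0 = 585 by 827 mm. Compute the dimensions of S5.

S1: ⌊827/2⌋ × 585 = 413 × 585 mm
S2: ⌊585/2⌋ × 413 = 292 × 413 mm
S3: ⌊413/2⌋ × 292 = 206 × 292 mm
S4: ⌊292/2⌋ × 206 = 146 × 206 mm
S5: ⌊206/2⌋ × 146 = 103 × 146 mm

103 × 146 mm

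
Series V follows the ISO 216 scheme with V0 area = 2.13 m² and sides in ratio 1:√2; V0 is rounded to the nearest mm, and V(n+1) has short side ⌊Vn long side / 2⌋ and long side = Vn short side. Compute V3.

Let V0's short side be w mm. w · w√2 = 2.13 m² = 2,130,000 mm², so w ≈ 1227.2 mm and w√2 ≈ 1735.6 mm → V0 = 1227 × 1736 mm.
V1: ⌊1736/2⌋ × 1227 = 868 × 1227 mm
V2: ⌊1227/2⌋ × 868 = 613 × 868 mm
V3: ⌊868/2⌋ × 613 = 434 × 613 mm

434 × 613 mm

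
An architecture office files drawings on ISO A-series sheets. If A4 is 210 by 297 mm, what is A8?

A5: ⌊297/2⌋ × 210 = 148 × 210 mm
A6: ⌊210/2⌋ × 148 = 105 × 148 mm
A7: ⌊148/2⌋ × 105 = 74 × 105 mm
A8: ⌊105/2⌋ × 74 = 52 × 74 mm

52 × 74 mm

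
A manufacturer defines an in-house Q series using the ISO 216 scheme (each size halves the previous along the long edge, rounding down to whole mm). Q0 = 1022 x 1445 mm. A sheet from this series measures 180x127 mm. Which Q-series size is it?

Q6

Q0: 1022 × 1445 mm
Q1: 722 × 1022 mm
Q2: 511 × 722 mm
Q3: 361 × 511 mm
Q4: 255 × 361 mm
Q5: 180 × 255 mm
Q6: 127 × 180 mm
Q7: 90 × 127 mm
→ matches Q6.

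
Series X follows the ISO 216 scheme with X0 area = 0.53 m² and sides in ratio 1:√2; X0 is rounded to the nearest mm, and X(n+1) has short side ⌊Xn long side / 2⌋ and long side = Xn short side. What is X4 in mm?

153 × 216 mm

Let X0's short side be w mm. w · w√2 = 0.53 m² = 530,000 mm², so w ≈ 612.2 mm and w√2 ≈ 865.8 mm → X0 = 612 × 866 mm.
X1: ⌊866/2⌋ × 612 = 433 × 612 mm
X2: ⌊612/2⌋ × 433 = 306 × 433 mm
X3: ⌊433/2⌋ × 306 = 216 × 306 mm
X4: ⌊306/2⌋ × 216 = 153 × 216 mm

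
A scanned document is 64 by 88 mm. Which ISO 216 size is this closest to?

Aspect ratio 88/64 ≈ 1.375 (ISO target is √2 ≈ 1.414).
In the B-series (B0 = 1000 × 1414 mm): B8 = 62 × 88 mm.
Off by 2 mm total — nearest standard size.

B8 (62 × 88 mm)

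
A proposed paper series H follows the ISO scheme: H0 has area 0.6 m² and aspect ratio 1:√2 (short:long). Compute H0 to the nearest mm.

Let the short side be w mm. Then w · w√2 = 0.6 m² = 600,000 mm².
w² = 600,000/√2, so w ≈ 651.4 mm; long side = w√2 ≈ 921.2 mm.

651 × 921 mm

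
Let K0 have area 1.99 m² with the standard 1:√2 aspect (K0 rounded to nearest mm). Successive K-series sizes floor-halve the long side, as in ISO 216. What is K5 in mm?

Let K0's short side be w mm. w · w√2 = 1.99 m² = 1,990,000 mm², so w ≈ 1186.2 mm and w√2 ≈ 1677.6 mm → K0 = 1186 × 1678 mm.
K1: ⌊1678/2⌋ × 1186 = 839 × 1186 mm
K2: ⌊1186/2⌋ × 839 = 593 × 839 mm
K3: ⌊839/2⌋ × 593 = 419 × 593 mm
K4: ⌊593/2⌋ × 419 = 296 × 419 mm
K5: ⌊419/2⌋ × 296 = 209 × 296 mm

209 × 296 mm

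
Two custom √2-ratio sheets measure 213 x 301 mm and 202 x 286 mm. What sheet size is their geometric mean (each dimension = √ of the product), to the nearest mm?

Short side: √(213 · 202) = √43026 ≈ 207.4 → 207 mm
Long side: √(301 · 286) = √86086 ≈ 293.4 → 293 mm

207 × 293 mm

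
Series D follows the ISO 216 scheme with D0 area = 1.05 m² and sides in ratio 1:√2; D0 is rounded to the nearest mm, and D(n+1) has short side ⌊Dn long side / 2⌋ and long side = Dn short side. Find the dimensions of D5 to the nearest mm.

Let D0's short side be w mm. w · w√2 = 1.05 m² = 1,050,000 mm², so w ≈ 861.7 mm and w√2 ≈ 1218.6 mm → D0 = 862 × 1219 mm.
D1: ⌊1219/2⌋ × 862 = 609 × 862 mm
D2: ⌊862/2⌋ × 609 = 431 × 609 mm
D3: ⌊609/2⌋ × 431 = 304 × 431 mm
D4: ⌊431/2⌋ × 304 = 215 × 304 mm
D5: ⌊304/2⌋ × 215 = 152 × 215 mm

152 × 215 mm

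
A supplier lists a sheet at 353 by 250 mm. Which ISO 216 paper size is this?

B4 (250 × 353 mm)

Aspect ratio 353/250 ≈ 1.412 — close to the ISO √2 ≈ 1.414.
In the B-series (B0 = 1000 × 1414 mm): B4 = 250 × 353 mm.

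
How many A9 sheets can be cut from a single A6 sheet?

Each ISO step halves the sheet: 1 × A6 → 2 × A7 → 4 × A8 → 8 × A9
From A6 to A9 is 3 halving steps: 2^3 = 8.

8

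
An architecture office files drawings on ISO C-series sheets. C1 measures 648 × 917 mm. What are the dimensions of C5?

162 × 229 mm

C2: ⌊917/2⌋ × 648 = 458 × 648 mm
C3: ⌊648/2⌋ × 458 = 324 × 458 mm
C4: ⌊458/2⌋ × 324 = 229 × 324 mm
C5: ⌊324/2⌋ × 229 = 162 × 229 mm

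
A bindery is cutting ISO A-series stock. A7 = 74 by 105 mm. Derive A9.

A8: ⌊105/2⌋ × 74 = 52 × 74 mm
A9: ⌊74/2⌋ × 52 = 37 × 52 mm

37 × 52 mm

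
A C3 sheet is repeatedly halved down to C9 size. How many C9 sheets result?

C3 = 324 × 458 mm; C9 = 40 × 57 mm.
Each halving step doubles the count; 6 steps from C3 to C9.
2^6 = 64.

64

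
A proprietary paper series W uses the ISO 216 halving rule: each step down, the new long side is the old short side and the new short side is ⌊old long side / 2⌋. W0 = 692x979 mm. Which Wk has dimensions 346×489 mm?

W2

W0: 692 × 979 mm
W1: 489 × 692 mm
W2: 346 × 489 mm
W3: 244 × 346 mm
→ matches W2.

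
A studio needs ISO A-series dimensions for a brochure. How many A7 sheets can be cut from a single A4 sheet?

A4 = 210 × 297 mm; A7 = 74 × 105 mm.
Each halving step doubles the count; 3 steps from A4 to A7.
2^3 = 8.

8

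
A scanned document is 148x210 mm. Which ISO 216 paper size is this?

A5 (148 × 210 mm)

Aspect ratio 210/148 ≈ 1.419 — close to the ISO √2 ≈ 1.414.
In the A-series (A0 area = 1 m²): A5 = 148 × 210 mm.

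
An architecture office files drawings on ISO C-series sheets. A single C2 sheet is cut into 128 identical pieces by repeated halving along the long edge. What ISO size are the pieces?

C9

128 = 2^7, so 7 halving steps.
C2 → C3 → … → C9 after 7 steps.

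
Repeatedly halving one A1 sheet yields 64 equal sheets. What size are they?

64 = 2^6, so 6 halving steps.
A1 → A2 → … → A7 after 6 steps.

A7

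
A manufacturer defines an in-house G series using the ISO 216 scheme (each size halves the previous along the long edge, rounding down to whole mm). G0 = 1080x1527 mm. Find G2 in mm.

G1: ⌊1527/2⌋ × 1080 = 763 × 1080 mm
G2: ⌊1080/2⌋ × 763 = 540 × 763 mm

540 × 763 mm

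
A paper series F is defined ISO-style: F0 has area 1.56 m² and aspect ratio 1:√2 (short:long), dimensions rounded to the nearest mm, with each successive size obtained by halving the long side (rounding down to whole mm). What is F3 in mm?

371 × 525 mm

Let F0's short side be w mm. w · w√2 = 1.56 m² = 1,560,000 mm², so w ≈ 1050.3 mm and w√2 ≈ 1485.3 mm → F0 = 1050 × 1485 mm.
F1: ⌊1485/2⌋ × 1050 = 742 × 1050 mm
F2: ⌊1050/2⌋ × 742 = 525 × 742 mm
F3: ⌊742/2⌋ × 525 = 371 × 525 mm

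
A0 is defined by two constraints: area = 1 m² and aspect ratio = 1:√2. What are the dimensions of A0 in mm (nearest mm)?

Let the short side be w mm. Then the long side is w√2 and w · w√2 = 10⁶ mm².
w² = 10⁶/√2, so w = 1000 / 2^(1/4) ≈ 840.9 mm; long side = 1000 · 2^(1/4) ≈ 1189.2 mm.

841 × 1189 mm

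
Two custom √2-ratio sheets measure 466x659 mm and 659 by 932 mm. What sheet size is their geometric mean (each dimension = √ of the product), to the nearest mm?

554 × 784 mm

Short side: √(466 · 659) = √307094 ≈ 554.2 → 554 mm
Long side: √(659 · 932) = √614188 ≈ 783.7 → 784 mm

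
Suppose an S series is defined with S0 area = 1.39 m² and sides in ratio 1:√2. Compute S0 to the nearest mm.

991 × 1402 mm

Let the short side be w mm. Then w · w√2 = 1.39 m² = 1,390,000 mm².
w² = 1,390,000/√2, so w ≈ 991.4 mm; long side = w√2 ≈ 1402.1 mm.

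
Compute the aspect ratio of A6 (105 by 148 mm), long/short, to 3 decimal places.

1.410

148 / 105 = 1.410
ISO 216 targets √2 ≈ 1.414; the -0.005 deviation is from mm rounding.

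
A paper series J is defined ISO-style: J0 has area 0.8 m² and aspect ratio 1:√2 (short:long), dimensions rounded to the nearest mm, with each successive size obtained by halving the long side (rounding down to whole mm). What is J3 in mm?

266 × 376 mm

Let J0's short side be w mm. w · w√2 = 0.8 m² = 800,000 mm², so w ≈ 752.1 mm and w√2 ≈ 1063.7 mm → J0 = 752 × 1064 mm.
J1: ⌊1064/2⌋ × 752 = 532 × 752 mm
J2: ⌊752/2⌋ × 532 = 376 × 532 mm
J3: ⌊532/2⌋ × 376 = 266 × 376 mm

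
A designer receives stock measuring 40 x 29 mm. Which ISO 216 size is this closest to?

Aspect ratio 40/29 ≈ 1.379 (ISO target is √2 ≈ 1.414).
In the C-series (envelope sizes, between A and B): C10 = 28 × 40 mm.
Off by 1 mm total — nearest standard size.

C10 (28 × 40 mm)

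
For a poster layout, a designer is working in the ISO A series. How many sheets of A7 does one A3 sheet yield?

16

A3 = 297 × 420 mm; A7 = 74 × 105 mm.
Each halving step doubles the count; 4 steps from A3 to A7.
2^4 = 16.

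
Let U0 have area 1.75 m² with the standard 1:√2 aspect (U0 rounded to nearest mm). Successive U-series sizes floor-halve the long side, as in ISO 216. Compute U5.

Let U0's short side be w mm. w · w√2 = 1.75 m² = 1,750,000 mm², so w ≈ 1112.4 mm and w√2 ≈ 1573.2 mm → U0 = 1112 × 1573 mm.
U1: ⌊1573/2⌋ × 1112 = 786 × 1112 mm
U2: ⌊1112/2⌋ × 786 = 556 × 786 mm
U3: ⌊786/2⌋ × 556 = 393 × 556 mm
U4: ⌊556/2⌋ × 393 = 278 × 393 mm
U5: ⌊393/2⌋ × 278 = 196 × 278 mm

196 × 278 mm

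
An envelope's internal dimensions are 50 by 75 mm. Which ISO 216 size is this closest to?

Aspect ratio 75/50 ≈ 1.500 (ISO target is √2 ≈ 1.414).
In the A-series (A0 area = 1 m²): A8 = 52 × 74 mm.
Off by 3 mm total — nearest standard size.

A8 (52 × 74 mm)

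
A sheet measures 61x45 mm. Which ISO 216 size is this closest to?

Aspect ratio 61/45 ≈ 1.356 (ISO target is √2 ≈ 1.414).
In the B-series (B0 = 1000 × 1414 mm): B9 = 44 × 62 mm.
Off by 2 mm total — nearest standard size.

B9 (44 × 62 mm)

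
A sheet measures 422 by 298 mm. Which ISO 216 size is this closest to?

A3 (297 × 420 mm)

Aspect ratio 422/298 ≈ 1.416 — close to the ISO √2 ≈ 1.414.
In the A-series (A0 area = 1 m²): A3 = 297 × 420 mm.
Off by 3 mm total — nearest standard size.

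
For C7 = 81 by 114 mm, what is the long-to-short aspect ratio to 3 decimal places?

1.407

114 / 81 = 1.407
ISO 216 targets √2 ≈ 1.414; the -0.007 deviation is from mm rounding.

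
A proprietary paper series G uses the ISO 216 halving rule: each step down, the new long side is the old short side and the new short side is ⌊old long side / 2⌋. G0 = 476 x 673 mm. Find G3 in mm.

168 × 238 mm

G1: ⌊673/2⌋ × 476 = 336 × 476 mm
G2: ⌊476/2⌋ × 336 = 238 × 336 mm
G3: ⌊336/2⌋ × 238 = 168 × 238 mm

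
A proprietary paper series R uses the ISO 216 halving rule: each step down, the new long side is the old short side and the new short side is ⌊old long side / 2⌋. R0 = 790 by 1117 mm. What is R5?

R1: ⌊1117/2⌋ × 790 = 558 × 790 mm
R2: ⌊790/2⌋ × 558 = 395 × 558 mm
R3: ⌊558/2⌋ × 395 = 279 × 395 mm
R4: ⌊395/2⌋ × 279 = 197 × 279 mm
R5: ⌊279/2⌋ × 197 = 139 × 197 mm

139 × 197 mm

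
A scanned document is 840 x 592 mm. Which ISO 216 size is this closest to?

A1 (594 × 841 mm)

Aspect ratio 840/592 ≈ 1.419 — close to the ISO √2 ≈ 1.414.
In the A-series (A0 area = 1 m²): A1 = 594 × 841 mm.
Off by 3 mm total — nearest standard size.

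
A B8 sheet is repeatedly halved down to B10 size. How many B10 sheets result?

4

Each ISO step halves the sheet: 1 × B8 → 2 × B9 → 4 × B10
From B8 to B10 is 2 halving steps: 2^2 = 4.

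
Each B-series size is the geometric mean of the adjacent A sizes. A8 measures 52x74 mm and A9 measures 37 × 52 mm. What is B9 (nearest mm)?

44 × 62 mm

Short side: √(52 · 37) = √1924 ≈ 43.9 → 44 mm
Long side: √(74 · 52) = √3848 ≈ 62.0 → 62 mm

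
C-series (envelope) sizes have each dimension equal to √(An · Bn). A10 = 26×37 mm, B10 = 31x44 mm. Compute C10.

28 × 40 mm

Short side: √(26 · 31) = √806 ≈ 28.4 → 28 mm
Long side: √(37 · 44) = √1628 ≈ 40.3 → 40 mm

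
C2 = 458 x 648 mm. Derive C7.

81 × 114 mm

C3: ⌊648/2⌋ × 458 = 324 × 458 mm
C4: ⌊458/2⌋ × 324 = 229 × 324 mm
C5: ⌊324/2⌋ × 229 = 162 × 229 mm
C6: ⌊229/2⌋ × 162 = 114 × 162 mm
C7: ⌊162/2⌋ × 114 = 81 × 114 mm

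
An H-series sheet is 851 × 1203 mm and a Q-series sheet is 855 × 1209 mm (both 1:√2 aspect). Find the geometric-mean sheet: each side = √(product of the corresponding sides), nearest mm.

Short side: √(851 · 855) = √727605 ≈ 853.0 → 853 mm
Long side: √(1203 · 1209) = √1454427 ≈ 1206.0 → 1206 mm

853 × 1206 mm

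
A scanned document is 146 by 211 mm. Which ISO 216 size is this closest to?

Aspect ratio 211/146 ≈ 1.445 (ISO target is √2 ≈ 1.414).
In the A-series (A0 area = 1 m²): A5 = 148 × 210 mm.
Off by 3 mm total — nearest standard size.

A5 (148 × 210 mm)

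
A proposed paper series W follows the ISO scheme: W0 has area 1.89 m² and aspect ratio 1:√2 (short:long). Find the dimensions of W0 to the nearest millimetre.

Let the short side be w mm. Then w · w√2 = 1.89 m² = 1,890,000 mm².
w² = 1,890,000/√2, so w ≈ 1156.0 mm; long side = w√2 ≈ 1634.9 mm.

1156 × 1635 mm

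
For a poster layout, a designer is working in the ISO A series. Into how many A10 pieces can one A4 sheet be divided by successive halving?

A4 = 210 × 297 mm; A10 = 26 × 37 mm.
Each halving step doubles the count; 6 steps from A4 to A10.
2^6 = 64.

64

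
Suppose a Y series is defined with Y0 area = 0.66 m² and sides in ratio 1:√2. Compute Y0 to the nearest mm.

Let the short side be w mm. Then w · w√2 = 0.66 m² = 660,000 mm².
w² = 660,000/√2, so w ≈ 683.1 mm; long side = w√2 ≈ 966.1 mm.

683 × 966 mm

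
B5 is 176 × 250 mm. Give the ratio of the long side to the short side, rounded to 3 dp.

250 / 176 = 1.420
ISO 216 targets √2 ≈ 1.414; the +0.006 deviation is from mm rounding.

1.420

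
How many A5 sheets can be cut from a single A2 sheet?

Each ISO step halves the sheet: 1 × A2 → 2 × A3 → 4 × A4 → 8 × A5
From A2 to A5 is 3 halving steps: 2^3 = 8.

8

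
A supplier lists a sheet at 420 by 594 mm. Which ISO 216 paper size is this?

Aspect ratio 594/420 ≈ 1.414 — close to the ISO √2 ≈ 1.414.
In the A-series (A0 area = 1 m²): A2 = 420 × 594 mm.

A2 (420 × 594 mm)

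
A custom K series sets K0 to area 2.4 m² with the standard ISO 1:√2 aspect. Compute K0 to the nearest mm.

Let the short side be w mm. Then w · w√2 = 2.4 m² = 2,400,000 mm².
w² = 2,400,000/√2, so w ≈ 1302.7 mm; long side = w√2 ≈ 1842.3 mm.

1303 × 1842 mm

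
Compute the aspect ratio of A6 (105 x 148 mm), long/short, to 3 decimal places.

1.410

148 / 105 = 1.410
ISO 216 targets √2 ≈ 1.414; the -0.005 deviation is from mm rounding.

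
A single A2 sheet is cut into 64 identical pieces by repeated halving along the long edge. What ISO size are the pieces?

A8

64 = 2^6, so 6 halving steps.
A2 → A3 → … → A8 after 6 steps.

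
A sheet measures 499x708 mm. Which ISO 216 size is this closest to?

B2 (500 × 707 mm)

Aspect ratio 708/499 ≈ 1.419 — close to the ISO √2 ≈ 1.414.
In the B-series (B0 = 1000 × 1414 mm): B2 = 500 × 707 mm.
Off by 2 mm total — nearest standard size.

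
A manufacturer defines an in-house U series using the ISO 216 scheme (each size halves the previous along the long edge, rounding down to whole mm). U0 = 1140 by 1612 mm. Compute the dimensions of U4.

U1: ⌊1612/2⌋ × 1140 = 806 × 1140 mm
U2: ⌊1140/2⌋ × 806 = 570 × 806 mm
U3: ⌊806/2⌋ × 570 = 403 × 570 mm
U4: ⌊570/2⌋ × 403 = 285 × 403 mm

285 × 403 mm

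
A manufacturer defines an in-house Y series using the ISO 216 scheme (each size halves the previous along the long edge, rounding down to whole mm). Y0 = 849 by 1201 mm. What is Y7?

Y1 = 600 × 849 mm (from Y0 by 1 halving).
Y2: ⌊849/2⌋ × 600 = 424 × 600 mm
Y3: ⌊600/2⌋ × 424 = 300 × 424 mm
Y4: ⌊424/2⌋ × 300 = 212 × 300 mm
Y5: ⌊300/2⌋ × 212 = 150 × 212 mm
Y6: ⌊212/2⌋ × 150 = 106 × 150 mm
Y7: ⌊150/2⌋ × 106 = 75 × 106 mm

75 × 106 mm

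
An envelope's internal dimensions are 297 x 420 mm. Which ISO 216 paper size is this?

A3 (297 × 420 mm)

Aspect ratio 420/297 ≈ 1.414 — close to the ISO √2 ≈ 1.414.
In the A-series (A0 area = 1 m²): A3 = 297 × 420 mm.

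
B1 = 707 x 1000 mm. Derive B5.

B2: ⌊1000/2⌋ × 707 = 500 × 707 mm
B3: ⌊707/2⌋ × 500 = 353 × 500 mm
B4: ⌊500/2⌋ × 353 = 250 × 353 mm
B5: ⌊353/2⌋ × 250 = 176 × 250 mm

176 × 250 mm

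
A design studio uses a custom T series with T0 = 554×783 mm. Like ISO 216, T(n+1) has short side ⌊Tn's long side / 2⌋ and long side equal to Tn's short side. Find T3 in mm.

T1: ⌊783/2⌋ × 554 = 391 × 554 mm
T2: ⌊554/2⌋ × 391 = 277 × 391 mm
T3: ⌊391/2⌋ × 277 = 195 × 277 mm

195 × 277 mm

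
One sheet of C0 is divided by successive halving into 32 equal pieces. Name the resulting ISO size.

32 = 2^5, so 5 halving steps.
C0 → C1 → … → C5 after 5 steps.

C5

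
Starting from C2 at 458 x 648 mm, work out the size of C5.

C3: ⌊648/2⌋ × 458 = 324 × 458 mm
C4: ⌊458/2⌋ × 324 = 229 × 324 mm
C5: ⌊324/2⌋ × 229 = 162 × 229 mm

162 × 229 mm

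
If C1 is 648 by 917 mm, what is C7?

C2: ⌊917/2⌋ × 648 = 458 × 648 mm
C3: ⌊648/2⌋ × 458 = 324 × 458 mm
C4: ⌊458/2⌋ × 324 = 229 × 324 mm
C5: ⌊324/2⌋ × 229 = 162 × 229 mm
C6: ⌊229/2⌋ × 162 = 114 × 162 mm
C7: ⌊162/2⌋ × 114 = 81 × 114 mm

81 × 114 mm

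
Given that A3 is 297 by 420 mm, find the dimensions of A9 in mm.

A4: ⌊420/2⌋ × 297 = 210 × 297 mm
A5: ⌊297/2⌋ × 210 = 148 × 210 mm
A6: ⌊210/2⌋ × 148 = 105 × 148 mm
A7: ⌊148/2⌋ × 105 = 74 × 105 mm
A8: ⌊105/2⌋ × 74 = 52 × 74 mm
A9: ⌊74/2⌋ × 52 = 37 × 52 mm

37 × 52 mm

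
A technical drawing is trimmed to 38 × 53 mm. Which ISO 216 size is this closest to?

Aspect ratio 53/38 ≈ 1.395 (ISO target is √2 ≈ 1.414).
In the A-series (A0 area = 1 m²): A9 = 37 × 52 mm.
Off by 2 mm total — nearest standard size.

A9 (37 × 52 mm)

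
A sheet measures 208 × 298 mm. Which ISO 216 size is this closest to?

Aspect ratio 298/208 ≈ 1.433 (ISO target is √2 ≈ 1.414).
In the A-series (A0 area = 1 m²): A4 = 210 × 297 mm.
Off by 3 mm total — nearest standard size.

A4 (210 × 297 mm)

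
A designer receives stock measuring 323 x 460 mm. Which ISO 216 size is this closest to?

Aspect ratio 460/323 ≈ 1.424 — close to the ISO √2 ≈ 1.414.
In the C-series (envelope sizes, between A and B): C3 = 324 × 458 mm.
Off by 3 mm total — nearest standard size.

C3 (324 × 458 mm)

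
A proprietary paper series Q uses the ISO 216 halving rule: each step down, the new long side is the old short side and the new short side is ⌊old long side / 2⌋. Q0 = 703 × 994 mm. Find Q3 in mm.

248 × 351 mm

Q1: ⌊994/2⌋ × 703 = 497 × 703 mm
Q2: ⌊703/2⌋ × 497 = 351 × 497 mm
Q3: ⌊497/2⌋ × 351 = 248 × 351 mm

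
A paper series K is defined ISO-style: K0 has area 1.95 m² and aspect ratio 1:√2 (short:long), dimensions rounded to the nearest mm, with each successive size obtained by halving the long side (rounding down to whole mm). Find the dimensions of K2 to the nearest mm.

587 × 830 mm

Let K0's short side be w mm. w · w√2 = 1.95 m² = 1,950,000 mm², so w ≈ 1174.2 mm and w√2 ≈ 1660.6 mm → K0 = 1174 × 1661 mm.
K1: ⌊1661/2⌋ × 1174 = 830 × 1174 mm
K2: ⌊1174/2⌋ × 830 = 587 × 830 mm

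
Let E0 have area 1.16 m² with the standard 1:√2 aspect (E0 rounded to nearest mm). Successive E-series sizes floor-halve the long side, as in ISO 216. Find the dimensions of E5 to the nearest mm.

160 × 226 mm

Let E0's short side be w mm. w · w√2 = 1.16 m² = 1,160,000 mm², so w ≈ 905.7 mm and w√2 ≈ 1280.8 mm → E0 = 906 × 1281 mm.
E1: ⌊1281/2⌋ × 906 = 640 × 906 mm
E2: ⌊906/2⌋ × 640 = 453 × 640 mm
E3: ⌊640/2⌋ × 453 = 320 × 453 mm
E4: ⌊453/2⌋ × 320 = 226 × 320 mm
E5: ⌊320/2⌋ × 226 = 160 × 226 mm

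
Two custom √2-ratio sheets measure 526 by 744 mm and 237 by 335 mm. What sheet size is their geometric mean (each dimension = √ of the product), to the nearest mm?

Short side: √(526 · 237) = √124662 ≈ 353.1 → 353 mm
Long side: √(744 · 335) = √249240 ≈ 499.2 → 499 mm

353 × 499 mm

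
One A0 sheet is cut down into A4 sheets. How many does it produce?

16

Each ISO step halves the sheet: 1 × A0 → 2 × A1 → 4 × A2 → 8 × A3 → …
From A0 to A4 is 4 halving steps: 2^4 = 16.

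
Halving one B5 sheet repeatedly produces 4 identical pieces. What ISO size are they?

4 = 2^2, so 2 halving steps.
B5 → B6 → … → B7 after 2 steps.

B7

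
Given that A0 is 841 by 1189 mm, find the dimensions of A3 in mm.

A1: ⌊1189/2⌋ × 841 = 594 × 841 mm
A2: ⌊841/2⌋ × 594 = 420 × 594 mm
A3: ⌊594/2⌋ × 420 = 297 × 420 mm

297 × 420 mm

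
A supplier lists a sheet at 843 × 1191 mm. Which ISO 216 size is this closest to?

A0 (841 × 1189 mm)

Aspect ratio 1191/843 ≈ 1.413 — close to the ISO √2 ≈ 1.414.
In the A-series (A0 area = 1 m²): A0 = 841 × 1189 mm.
Off by 4 mm total — nearest standard size.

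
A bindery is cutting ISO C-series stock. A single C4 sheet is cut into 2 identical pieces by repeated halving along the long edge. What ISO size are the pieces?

C5

2 = 2^1, so 1 halving step.
C4 → C5 → … → C5 after 1 step.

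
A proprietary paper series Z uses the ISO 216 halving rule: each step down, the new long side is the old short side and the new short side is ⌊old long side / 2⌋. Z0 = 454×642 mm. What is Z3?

Z1: ⌊642/2⌋ × 454 = 321 × 454 mm
Z2: ⌊454/2⌋ × 321 = 227 × 321 mm
Z3: ⌊321/2⌋ × 227 = 160 × 227 mm

160 × 227 mm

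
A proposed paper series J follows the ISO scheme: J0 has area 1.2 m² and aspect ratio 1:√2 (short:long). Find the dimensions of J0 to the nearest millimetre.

921 × 1303 mm

Let the short side be w mm. Then w · w√2 = 1.2 m² = 1,200,000 mm².
w² = 1,200,000/√2, so w ≈ 921.2 mm; long side = w√2 ≈ 1302.7 mm.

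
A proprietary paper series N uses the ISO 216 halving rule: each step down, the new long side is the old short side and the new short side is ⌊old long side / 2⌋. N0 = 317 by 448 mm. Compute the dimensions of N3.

112 × 158 mm

N1 = 224 × 317 mm (from N0 by 1 halving).
N2: ⌊317/2⌋ × 224 = 158 × 224 mm
N3: ⌊224/2⌋ × 158 = 112 × 158 mm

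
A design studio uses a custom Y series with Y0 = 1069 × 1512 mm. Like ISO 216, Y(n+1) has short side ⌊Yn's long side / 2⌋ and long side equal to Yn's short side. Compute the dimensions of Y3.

Y1: ⌊1512/2⌋ × 1069 = 756 × 1069 mm
Y2: ⌊1069/2⌋ × 756 = 534 × 756 mm
Y3: ⌊756/2⌋ × 534 = 378 × 534 mm

378 × 534 mm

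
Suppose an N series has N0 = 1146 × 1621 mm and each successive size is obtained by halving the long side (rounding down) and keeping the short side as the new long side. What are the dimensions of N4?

N1: ⌊1621/2⌋ × 1146 = 810 × 1146 mm
N2: ⌊1146/2⌋ × 810 = 573 × 810 mm
N3: ⌊810/2⌋ × 573 = 405 × 573 mm
N4: ⌊573/2⌋ × 405 = 286 × 405 mm

286 × 405 mm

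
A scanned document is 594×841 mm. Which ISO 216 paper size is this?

Aspect ratio 841/594 ≈ 1.416 — close to the ISO √2 ≈ 1.414.
In the A-series (A0 area = 1 m²): A1 = 594 × 841 mm.

A1 (594 × 841 mm)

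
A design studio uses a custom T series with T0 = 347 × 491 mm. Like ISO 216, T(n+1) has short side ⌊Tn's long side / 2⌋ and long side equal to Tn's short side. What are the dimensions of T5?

T1: ⌊491/2⌋ × 347 = 245 × 347 mm
T2: ⌊347/2⌋ × 245 = 173 × 245 mm
T3: ⌊245/2⌋ × 173 = 122 × 173 mm
T4: ⌊173/2⌋ × 122 = 86 × 122 mm
T5: ⌊122/2⌋ × 86 = 61 × 86 mm

61 × 86 mm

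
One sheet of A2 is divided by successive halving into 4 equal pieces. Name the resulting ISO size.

A4

4 = 2^2, so 2 halving steps.
A2 → A3 → … → A4 after 2 steps.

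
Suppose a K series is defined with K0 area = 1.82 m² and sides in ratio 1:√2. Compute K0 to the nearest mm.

Let the short side be w mm. Then w · w√2 = 1.82 m² = 1,820,000 mm².
w² = 1,820,000/√2, so w ≈ 1134.4 mm; long side = w√2 ≈ 1604.3 mm.

1134 × 1604 mm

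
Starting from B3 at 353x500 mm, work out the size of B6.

B4: ⌊500/2⌋ × 353 = 250 × 353 mm
B5: ⌊353/2⌋ × 250 = 176 × 250 mm
B6: ⌊250/2⌋ × 176 = 125 × 176 mm

125 × 176 mm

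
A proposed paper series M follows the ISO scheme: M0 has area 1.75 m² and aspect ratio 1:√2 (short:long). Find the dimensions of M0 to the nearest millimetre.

1112 × 1573 mm

Let the short side be w mm. Then w · w√2 = 1.75 m² = 1,750,000 mm².
w² = 1,750,000/√2, so w ≈ 1112.4 mm; long side = w√2 ≈ 1573.2 mm.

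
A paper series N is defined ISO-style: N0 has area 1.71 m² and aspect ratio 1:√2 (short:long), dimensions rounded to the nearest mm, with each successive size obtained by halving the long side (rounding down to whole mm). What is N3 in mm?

Let N0's short side be w mm. w · w√2 = 1.71 m² = 1,710,000 mm², so w ≈ 1099.6 mm and w√2 ≈ 1555.1 mm → N0 = 1100 × 1555 mm.
N1: ⌊1555/2⌋ × 1100 = 777 × 1100 mm
N2: ⌊1100/2⌋ × 777 = 550 × 777 mm
N3: ⌊777/2⌋ × 550 = 388 × 550 mm

388 × 550 mm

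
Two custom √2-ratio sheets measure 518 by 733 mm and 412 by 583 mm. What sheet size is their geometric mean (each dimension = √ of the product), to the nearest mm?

Short side: √(518 · 412) = √213416 ≈ 462.0 → 462 mm
Long side: √(733 · 583) = √427339 ≈ 653.7 → 654 mm

462 × 654 mm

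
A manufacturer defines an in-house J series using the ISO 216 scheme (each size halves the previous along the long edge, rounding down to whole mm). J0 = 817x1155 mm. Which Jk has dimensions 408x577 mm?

J0: 817 × 1155 mm
J1: 577 × 817 mm
J2: 408 × 577 mm
J3: 288 × 408 mm
→ matches J2.

J2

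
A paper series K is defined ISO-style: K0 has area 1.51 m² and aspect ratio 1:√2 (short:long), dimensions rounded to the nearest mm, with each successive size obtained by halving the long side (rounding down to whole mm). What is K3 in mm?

Let K0's short side be w mm. w · w√2 = 1.51 m² = 1,510,000 mm², so w ≈ 1033.3 mm and w√2 ≈ 1461.3 mm → K0 = 1033 × 1461 mm.
K1: ⌊1461/2⌋ × 1033 = 730 × 1033 mm
K2: ⌊1033/2⌋ × 730 = 516 × 730 mm
K3: ⌊730/2⌋ × 516 = 365 × 516 mm

365 × 516 mm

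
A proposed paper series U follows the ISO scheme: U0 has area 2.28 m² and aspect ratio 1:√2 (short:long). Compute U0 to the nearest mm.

Let the short side be w mm. Then w · w√2 = 2.28 m² = 2,280,000 mm².
w² = 2,280,000/√2, so w ≈ 1269.7 mm; long side = w√2 ≈ 1795.7 mm.

1270 × 1796 mm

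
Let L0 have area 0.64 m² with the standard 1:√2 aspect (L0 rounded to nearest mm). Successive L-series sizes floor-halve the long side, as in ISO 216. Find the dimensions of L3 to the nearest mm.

Let L0's short side be w mm. w · w√2 = 0.64 m² = 640,000 mm², so w ≈ 672.7 mm and w√2 ≈ 951.4 mm → L0 = 673 × 951 mm.
L1: ⌊951/2⌋ × 673 = 475 × 673 mm
L2: ⌊673/2⌋ × 475 = 336 × 475 mm
L3: ⌊475/2⌋ × 336 = 237 × 336 mm

237 × 336 mm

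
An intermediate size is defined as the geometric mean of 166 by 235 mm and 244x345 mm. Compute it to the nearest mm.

Short side: √(166 · 244) = √40504 ≈ 201.3 → 201 mm
Long side: √(235 · 345) = √81075 ≈ 284.7 → 285 mm

201 × 285 mm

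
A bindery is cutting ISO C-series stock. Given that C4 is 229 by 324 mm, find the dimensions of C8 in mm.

57 × 81 mm

C5: ⌊324/2⌋ × 229 = 162 × 229 mm
C6: ⌊229/2⌋ × 162 = 114 × 162 mm
C7: ⌊162/2⌋ × 114 = 81 × 114 mm
C8: ⌊114/2⌋ × 81 = 57 × 81 mm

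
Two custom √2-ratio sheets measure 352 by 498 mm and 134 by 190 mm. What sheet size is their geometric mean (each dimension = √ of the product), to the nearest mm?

217 × 308 mm

Short side: √(352 · 134) = √47168 ≈ 217.2 → 217 mm
Long side: √(498 · 190) = √94620 ≈ 307.6 → 308 mm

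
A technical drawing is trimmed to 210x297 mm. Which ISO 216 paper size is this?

A4 (210 × 297 mm)

Aspect ratio 297/210 ≈ 1.414 — close to the ISO √2 ≈ 1.414.
In the A-series (A0 area = 1 m²): A4 = 210 × 297 mm.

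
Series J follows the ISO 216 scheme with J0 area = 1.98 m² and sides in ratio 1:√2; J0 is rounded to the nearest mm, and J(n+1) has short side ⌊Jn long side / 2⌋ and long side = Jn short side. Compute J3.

Let J0's short side be w mm. w · w√2 = 1.98 m² = 1,980,000 mm², so w ≈ 1183.2 mm and w√2 ≈ 1673.4 mm → J0 = 1183 × 1673 mm.
J1: ⌊1673/2⌋ × 1183 = 836 × 1183 mm
J2: ⌊1183/2⌋ × 836 = 591 × 836 mm
J3: ⌊836/2⌋ × 591 = 418 × 591 mm

418 × 591 mm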